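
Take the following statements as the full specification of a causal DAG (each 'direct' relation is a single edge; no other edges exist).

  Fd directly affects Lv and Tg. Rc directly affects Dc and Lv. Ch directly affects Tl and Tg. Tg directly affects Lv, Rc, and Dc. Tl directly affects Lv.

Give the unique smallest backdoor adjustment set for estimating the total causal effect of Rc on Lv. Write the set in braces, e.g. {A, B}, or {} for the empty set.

Variables eligible for adjustment (non-descendants of Rc, excluding Rc and Lv): {Ch, Fd, Tg, Tl}.
Backdoor paths from Rc to Lv:
  P1: Rc <- Tg <- Ch -> Tl -> Lv
  P2: Rc <- Tg <- Fd -> Lv
  P3: Rc <- Tg -> Lv
The empty set is not sufficient: P1 (Rc <- Tg <- Ch -> Tl -> Lv) has no collider blocking it and no conditioned non-collider, so it is open.
Try {Tg}:
  P1: blocked at chain node Tg ∈ conditioning set.
  P2: blocked at chain node Tg ∈ conditioning set.
  P3: blocked at fork node Tg ∈ conditioning set.
{Tg} contains no descendant of Rc and blocks every backdoor path.
No other singleton works — e.g. {Ch} leaves P2 open — so {Tg} is the unique smallest valid adjustment set.

{Tg}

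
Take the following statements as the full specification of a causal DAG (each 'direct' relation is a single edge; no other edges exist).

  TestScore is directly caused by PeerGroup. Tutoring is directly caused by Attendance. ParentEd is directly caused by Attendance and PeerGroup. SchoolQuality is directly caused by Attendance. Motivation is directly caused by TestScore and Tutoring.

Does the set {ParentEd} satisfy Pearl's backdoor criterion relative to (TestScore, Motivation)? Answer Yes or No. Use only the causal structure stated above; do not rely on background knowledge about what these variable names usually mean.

Backdoor paths from TestScore to Motivation (paths whose first edge points into TestScore):
  P1: TestScore <- PeerGroup -> ParentEd <- Attendance -> Tutoring -> Motivation
Condition 1 (no descendant of TestScore in the set): holds — descendants of TestScore are {Motivation}; none are in {ParentEd}.
Condition 2 (every backdoor path blocked by {ParentEd}):
  P1: open — collider(s) ParentEd are conditioned on (or have a conditioned descendant) and no non-collider on the path is in the set.
{ParentEd} does not satisfy the backdoor criterion.

No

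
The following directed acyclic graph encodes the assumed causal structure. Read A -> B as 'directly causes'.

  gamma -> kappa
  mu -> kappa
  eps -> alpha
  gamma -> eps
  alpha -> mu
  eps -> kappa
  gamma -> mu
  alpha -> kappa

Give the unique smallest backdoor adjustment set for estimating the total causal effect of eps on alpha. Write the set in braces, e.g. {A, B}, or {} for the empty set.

Variables eligible for adjustment (non-descendants of eps, excluding eps and alpha): {gamma}.
Backdoor paths from eps to alpha:
  P1: eps <- gamma -> mu <- alpha
  P2: eps <- gamma -> mu -> kappa <- alpha
  P3: eps <- gamma -> kappa <- alpha
  P4: eps <- gamma -> kappa <- mu <- alpha
Each backdoor path contains an unconditioned collider, so every path is already blocked with the empty conditioning set:
  P1: blocked at collider mu (neither it nor any descendant is in the conditioning set).
  P2: blocked at collider kappa (neither it nor any descendant is in the conditioning set).
  P3: blocked at collider kappa (neither it nor any descendant is in the conditioning set).
  P4: blocked at collider kappa (neither it nor any descendant is in the conditioning set).
The empty set is therefore the unique smallest valid set.

{}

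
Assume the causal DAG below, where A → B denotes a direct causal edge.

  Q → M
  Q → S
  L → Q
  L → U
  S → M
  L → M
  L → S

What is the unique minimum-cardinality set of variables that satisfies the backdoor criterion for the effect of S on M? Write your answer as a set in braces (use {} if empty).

{L, Q}

Variables eligible for adjustment (non-descendants of S, excluding S and M): {L, Q, U}.
Backdoor paths from S to M:
  P1: S <- L -> Q -> M
  P2: S <- L -> M
  P3: S <- Q <- L -> M
  P4: S <- Q -> M
The empty set is not sufficient: P1 (S <- L -> Q -> M) has no collider blocking it and no conditioned non-collider, so it is open.
Try {L, Q}:
  P1: blocked at fork node L ∈ conditioning set.
  P2: blocked at fork node L ∈ conditioning set.
  P3: blocked at chain node Q ∈ conditioning set.
  P4: blocked at fork node Q ∈ conditioning set.
{L, Q} contains no descendant of S and blocks every backdoor path.
Every element of {L, Q} is needed (dropping L leaves P2 open; dropping Q leaves P4 open), so no proper subset is valid.
Among all size-2 subsets of the eligible variables, only {L, Q} blocks every backdoor path, so it is the unique smallest valid adjustment set.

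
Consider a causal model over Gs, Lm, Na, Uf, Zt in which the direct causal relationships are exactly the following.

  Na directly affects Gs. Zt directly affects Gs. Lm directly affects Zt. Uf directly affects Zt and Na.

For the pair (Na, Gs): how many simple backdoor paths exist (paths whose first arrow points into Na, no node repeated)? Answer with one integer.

A backdoor path from Na to Gs is any simple undirected path whose first edge points into Na (i.e. leaves Na via a parent).
Parents of Na: {Uf}.
Enumerating:
  P1: Na <- Uf -> Zt -> Gs
That exhausts the simple backdoor paths. Count: 1.

1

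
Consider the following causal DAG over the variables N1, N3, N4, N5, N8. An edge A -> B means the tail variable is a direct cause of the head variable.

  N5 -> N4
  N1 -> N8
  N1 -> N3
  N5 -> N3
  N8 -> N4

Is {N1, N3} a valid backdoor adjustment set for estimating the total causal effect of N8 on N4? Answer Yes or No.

Backdoor paths from N8 to N4 (paths whose first edge points into N8):
  P1: N8 <- N1 -> N3 <- N5 -> N4
Condition 1 (no descendant of N8 in the set): holds — descendants of N8 are {N4}; none are in {N1, N3}.
Condition 2 (every backdoor path blocked by {N1, N3}):
  P1: blocked at fork node N1 ∈ conditioning set.
{N1, N3} satisfies the backdoor criterion.

Yes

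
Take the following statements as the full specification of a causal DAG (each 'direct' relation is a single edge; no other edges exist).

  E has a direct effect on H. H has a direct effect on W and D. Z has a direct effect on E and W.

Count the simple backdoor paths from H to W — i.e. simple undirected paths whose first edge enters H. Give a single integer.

1

A backdoor path from H to W is any simple undirected path whose first edge points into H (i.e. leaves H via a parent).
Parents of H: {E}.
Enumerating:
  P1: H <- E <- Z -> W
That exhausts the simple backdoor paths. Count: 1.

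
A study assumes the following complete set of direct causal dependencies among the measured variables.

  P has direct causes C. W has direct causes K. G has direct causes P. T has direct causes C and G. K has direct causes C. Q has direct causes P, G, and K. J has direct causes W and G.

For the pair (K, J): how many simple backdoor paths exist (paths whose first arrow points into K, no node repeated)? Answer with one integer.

A backdoor path from K to J is any simple undirected path whose first edge points into K (i.e. leaves K via a parent).
Parents of K: {C}.
Enumerating:
  P1: K <- C -> P -> G -> J
  P2: K <- C -> P -> Q <- G -> J
  P3: K <- C -> T <- G -> J
That exhausts the simple backdoor paths. Count: 3.

3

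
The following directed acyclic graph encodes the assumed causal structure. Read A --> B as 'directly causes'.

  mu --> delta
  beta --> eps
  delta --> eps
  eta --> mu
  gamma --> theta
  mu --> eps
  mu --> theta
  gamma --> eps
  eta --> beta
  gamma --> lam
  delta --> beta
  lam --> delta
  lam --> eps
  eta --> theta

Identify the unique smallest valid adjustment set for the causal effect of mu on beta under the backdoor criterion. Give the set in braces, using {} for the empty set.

{eta}

Variables eligible for adjustment (non-descendants of mu, excluding mu and beta): {eta, gamma, lam}.
Backdoor paths from mu to beta:
  P1: mu <- eta -> theta <- gamma -> lam -> delta -> beta
  P2: mu <- eta -> theta <- gamma -> lam -> delta -> eps <- beta
  P3: mu <- eta -> theta <- gamma -> lam -> eps <- delta -> beta
  P4: mu <- eta -> theta <- gamma -> lam -> eps <- beta
  P5: mu <- eta -> theta <- gamma -> eps <- lam -> delta -> beta
  P6: mu <- eta -> theta <- gamma -> eps <- delta -> beta
  P7: mu <- eta -> theta <- gamma -> eps <- beta
  P8: mu <- eta -> beta
The empty set is not sufficient: P8 (mu <- eta -> beta) has no collider blocking it and no conditioned non-collider, so it is open.
Try {eta}:
  P1: blocked at fork node eta ∈ conditioning set.
  P2: blocked at fork node eta ∈ conditioning set.
  P3: blocked at fork node eta ∈ conditioning set.
  P4: blocked at fork node eta ∈ conditioning set.
  P5: blocked at fork node eta ∈ conditioning set.
  P6: blocked at fork node eta ∈ conditioning set.
  P7: blocked at fork node eta ∈ conditioning set.
  P8: blocked at fork node eta ∈ conditioning set.
{eta} contains no descendant of mu and blocks every backdoor path.
No other singleton works — e.g. {gamma} leaves P8 open — so {eta} is the unique smallest valid adjustment set.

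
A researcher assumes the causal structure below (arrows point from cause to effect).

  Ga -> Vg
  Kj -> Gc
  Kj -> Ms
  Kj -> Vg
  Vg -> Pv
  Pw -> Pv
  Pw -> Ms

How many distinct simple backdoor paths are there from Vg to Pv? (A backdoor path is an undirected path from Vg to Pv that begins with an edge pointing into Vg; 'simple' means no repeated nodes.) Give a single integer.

A backdoor path from Vg to Pv is any simple undirected path whose first edge points into Vg (i.e. leaves Vg via a parent).
Parents of Vg: {Ga, Kj}.
Enumerating:
  P1: Vg <- Kj -> Ms <- Pw -> Pv
That exhausts the simple backdoor paths. Count: 1.

1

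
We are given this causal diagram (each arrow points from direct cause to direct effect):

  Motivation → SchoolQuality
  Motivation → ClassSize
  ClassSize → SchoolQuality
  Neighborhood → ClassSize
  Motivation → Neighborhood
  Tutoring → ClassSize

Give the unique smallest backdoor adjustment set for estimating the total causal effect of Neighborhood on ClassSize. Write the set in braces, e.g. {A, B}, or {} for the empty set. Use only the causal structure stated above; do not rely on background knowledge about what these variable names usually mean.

{Motivation}

Variables eligible for adjustment (non-descendants of Neighborhood, excluding Neighborhood and ClassSize): {Motivation, Tutoring}.
Backdoor paths from Neighborhood to ClassSize:
  P1: Neighborhood <- Motivation -> ClassSize
  P2: Neighborhood <- Motivation -> SchoolQuality <- ClassSize
The empty set is not sufficient: P1 (Neighborhood <- Motivation -> ClassSize) has no collider blocking it and no conditioned non-collider, so it is open.
Try {Motivation}:
  P1: blocked at fork node Motivation ∈ conditioning set.
  P2: blocked at fork node Motivation ∈ conditioning set.
{Motivation} contains no descendant of Neighborhood and blocks every backdoor path.
No other singleton works — e.g. {Tutoring} leaves P1 open — so {Motivation} is the unique smallest valid adjustment set.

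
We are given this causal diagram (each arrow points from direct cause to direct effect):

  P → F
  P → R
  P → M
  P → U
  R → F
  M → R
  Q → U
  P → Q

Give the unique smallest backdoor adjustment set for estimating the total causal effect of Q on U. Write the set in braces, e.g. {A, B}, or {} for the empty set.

Variables eligible for adjustment (non-descendants of Q, excluding Q and U): {F, M, P, R}.
Backdoor paths from Q to U:
  P1: Q <- P -> U
The empty set is not sufficient: P1 (Q <- P -> U) has no collider blocking it and no conditioned non-collider, so it is open.
Try {P}:
  P1: blocked at fork node P ∈ conditioning set.
{P} contains no descendant of Q and blocks every backdoor path.
No other singleton works — e.g. {M} leaves P1 open — so {P} is the unique smallest valid adjustment set.

{P}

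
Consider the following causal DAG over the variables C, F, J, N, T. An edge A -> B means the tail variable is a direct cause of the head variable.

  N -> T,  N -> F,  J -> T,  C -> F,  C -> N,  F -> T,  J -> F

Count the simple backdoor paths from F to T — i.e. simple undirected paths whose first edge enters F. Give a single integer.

A backdoor path from F to T is any simple undirected path whose first edge points into F (i.e. leaves F via a parent).
Parents of F: {C, J, N}.
Enumerating:
  P1: F <- C -> N -> T
  P2: F <- J -> T
  P3: F <- N -> T
That exhausts the simple backdoor paths. Count: 3.

3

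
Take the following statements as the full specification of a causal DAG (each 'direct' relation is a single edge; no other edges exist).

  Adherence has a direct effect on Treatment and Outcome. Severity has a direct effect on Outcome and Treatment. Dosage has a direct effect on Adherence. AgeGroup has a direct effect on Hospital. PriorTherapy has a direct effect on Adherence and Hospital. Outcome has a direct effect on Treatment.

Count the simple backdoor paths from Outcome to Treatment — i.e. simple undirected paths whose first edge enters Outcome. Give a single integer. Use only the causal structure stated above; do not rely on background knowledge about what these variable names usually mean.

2

A backdoor path from Outcome to Treatment is any simple undirected path whose first edge points into Outcome (i.e. leaves Outcome via a parent).
Parents of Outcome: {Adherence, Severity}.
Enumerating:
  P1: Outcome <- Severity -> Treatment
  P2: Outcome <- Adherence -> Treatment
That exhausts the simple backdoor paths. Count: 2.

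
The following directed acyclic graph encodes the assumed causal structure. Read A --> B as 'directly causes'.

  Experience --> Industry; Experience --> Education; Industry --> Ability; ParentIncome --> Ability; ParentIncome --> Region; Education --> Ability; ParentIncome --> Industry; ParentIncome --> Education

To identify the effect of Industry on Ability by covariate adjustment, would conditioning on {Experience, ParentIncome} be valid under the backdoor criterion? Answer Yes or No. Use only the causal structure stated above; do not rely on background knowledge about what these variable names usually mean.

Backdoor paths from Industry to Ability (paths whose first edge points into Industry):
  P1: Industry <- Experience -> Education <- ParentIncome -> Ability
  P2: Industry <- Experience -> Education -> Ability
  P3: Industry <- ParentIncome -> Education -> Ability
  P4: Industry <- ParentIncome -> Ability
Condition 1 (no descendant of Industry in the set): holds — descendants of Industry are {Ability}; none are in {Experience, ParentIncome}.
Condition 2 (every backdoor path blocked by {Experience, ParentIncome}):
  P1: blocked at fork node Experience ∈ conditioning set.
  P2: blocked at fork node Experience ∈ conditioning set.
  P3: blocked at fork node ParentIncome ∈ conditioning set.
  P4: blocked at fork node ParentIncome ∈ conditioning set.
{Experience, ParentIncome} satisfies the backdoor criterion.

Yes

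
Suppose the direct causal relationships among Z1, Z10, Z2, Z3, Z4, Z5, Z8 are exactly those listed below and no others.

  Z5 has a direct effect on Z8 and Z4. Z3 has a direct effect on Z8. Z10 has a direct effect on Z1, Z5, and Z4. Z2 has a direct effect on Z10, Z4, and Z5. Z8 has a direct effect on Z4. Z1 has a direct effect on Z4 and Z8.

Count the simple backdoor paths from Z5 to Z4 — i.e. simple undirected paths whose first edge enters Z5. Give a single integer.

8

A backdoor path from Z5 to Z4 is any simple undirected path whose first edge points into Z5 (i.e. leaves Z5 via a parent).
Parents of Z5: {Z10, Z2}.
Enumerating:
  P1: Z5 <- Z2 -> Z10 -> Z1 -> Z8 -> Z4
  P2: Z5 <- Z2 -> Z10 -> Z1 -> Z4
  P3: Z5 <- Z2 -> Z10 -> Z4
  P4: Z5 <- Z2 -> Z4
  P5: Z5 <- Z10 <- Z2 -> Z4
  P6: Z5 <- Z10 -> Z1 -> Z8 -> Z4
  P7: Z5 <- Z10 -> Z1 -> Z4
  P8: Z5 <- Z10 -> Z4
That exhausts the simple backdoor paths. Count: 8.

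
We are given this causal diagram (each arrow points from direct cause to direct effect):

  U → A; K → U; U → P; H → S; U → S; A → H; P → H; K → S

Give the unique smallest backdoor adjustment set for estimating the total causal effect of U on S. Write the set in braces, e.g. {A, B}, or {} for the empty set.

Variables eligible for adjustment (non-descendants of U, excluding U and S): {K}.
Backdoor paths from U to S:
  P1: U <- K -> S
The empty set is not sufficient: P1 (U <- K -> S) has no collider blocking it and no conditioned non-collider, so it is open.
Try {K}:
  P1: blocked at fork node K ∈ conditioning set.
{K} contains no descendant of U and blocks every backdoor path.
{K} is the unique smallest valid adjustment set.

{K}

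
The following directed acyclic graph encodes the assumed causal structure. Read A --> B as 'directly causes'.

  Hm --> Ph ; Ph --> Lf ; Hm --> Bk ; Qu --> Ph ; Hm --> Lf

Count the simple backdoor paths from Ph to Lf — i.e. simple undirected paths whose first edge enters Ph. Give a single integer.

1

A backdoor path from Ph to Lf is any simple undirected path whose first edge points into Ph (i.e. leaves Ph via a parent).
Parents of Ph: {Hm, Qu}.
Enumerating:
  P1: Ph <- Hm -> Lf
That exhausts the simple backdoor paths. Count: 1.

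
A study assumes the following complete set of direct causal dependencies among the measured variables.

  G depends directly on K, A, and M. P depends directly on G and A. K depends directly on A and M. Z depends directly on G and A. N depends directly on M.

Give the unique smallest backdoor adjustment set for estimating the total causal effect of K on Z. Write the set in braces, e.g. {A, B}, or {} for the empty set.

Variables eligible for adjustment (non-descendants of K, excluding K and Z): {A, M, N}.
Backdoor paths from K to Z:
  P1: K <- A -> G -> Z
  P2: K <- A -> Z
  P3: K <- A -> P <- G -> Z
  P4: K <- M -> G <- A -> Z
  P5: K <- M -> G -> Z
  P6: K <- M -> G -> P <- A -> Z
The empty set is not sufficient: P1 (K <- A -> G -> Z) has no collider blocking it and no conditioned non-collider, so it is open.
Try {A, M}:
  P1: blocked at fork node A ∈ conditioning set.
  P2: blocked at fork node A ∈ conditioning set.
  P3: blocked at fork node A ∈ conditioning set.
  P4: blocked at fork node M ∈ conditioning set.
  P5: blocked at fork node M ∈ conditioning set.
  P6: blocked at fork node M ∈ conditioning set.
{A, M} contains no descendant of K and blocks every backdoor path.
Every element of {A, M} is needed (dropping A leaves P1 open; dropping M leaves P5 open), so no proper subset is valid.
Among all size-2 subsets of the eligible variables, only {A, M} blocks every backdoor path, so it is the unique smallest valid adjustment set.

{A, M}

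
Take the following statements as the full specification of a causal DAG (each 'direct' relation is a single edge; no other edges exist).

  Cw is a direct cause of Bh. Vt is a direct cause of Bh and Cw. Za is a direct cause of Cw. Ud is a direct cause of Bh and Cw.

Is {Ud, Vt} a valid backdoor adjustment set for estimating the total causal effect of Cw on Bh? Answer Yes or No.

Yes

Backdoor paths from Cw to Bh (paths whose first edge points into Cw):
  P1: Cw <- Vt -> Bh
  P2: Cw <- Ud -> Bh
Condition 1 (no descendant of Cw in the set): holds — descendants of Cw are {Bh}; none are in {Ud, Vt}.
Condition 2 (every backdoor path blocked by {Ud, Vt}):
  P1: blocked at fork node Vt ∈ conditioning set.
  P2: blocked at fork node Ud ∈ conditioning set.
{Ud, Vt} satisfies the backdoor criterion.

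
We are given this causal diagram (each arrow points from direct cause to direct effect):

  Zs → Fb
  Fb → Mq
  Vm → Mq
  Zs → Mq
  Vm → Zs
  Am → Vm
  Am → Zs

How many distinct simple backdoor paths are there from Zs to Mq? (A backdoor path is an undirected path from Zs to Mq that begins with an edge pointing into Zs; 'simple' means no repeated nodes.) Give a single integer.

A backdoor path from Zs to Mq is any simple undirected path whose first edge points into Zs (i.e. leaves Zs via a parent).
Parents of Zs: {Am, Vm}.
Enumerating:
  P1: Zs <- Am -> Vm -> Mq
  P2: Zs <- Vm -> Mq
That exhausts the simple backdoor paths. Count: 2.

2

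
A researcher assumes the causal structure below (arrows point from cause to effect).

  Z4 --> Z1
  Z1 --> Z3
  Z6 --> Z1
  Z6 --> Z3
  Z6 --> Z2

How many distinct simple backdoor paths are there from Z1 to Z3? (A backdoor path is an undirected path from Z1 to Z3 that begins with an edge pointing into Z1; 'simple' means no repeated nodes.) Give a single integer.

1

A backdoor path from Z1 to Z3 is any simple undirected path whose first edge points into Z1 (i.e. leaves Z1 via a parent).
Parents of Z1: {Z4, Z6}.
Enumerating:
  P1: Z1 <- Z6 -> Z3
That exhausts the simple backdoor paths. Count: 1.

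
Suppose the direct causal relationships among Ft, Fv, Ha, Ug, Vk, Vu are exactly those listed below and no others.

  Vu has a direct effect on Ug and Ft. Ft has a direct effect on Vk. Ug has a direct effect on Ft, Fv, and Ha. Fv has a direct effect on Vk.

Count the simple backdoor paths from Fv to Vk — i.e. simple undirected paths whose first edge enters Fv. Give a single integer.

A backdoor path from Fv to Vk is any simple undirected path whose first edge points into Fv (i.e. leaves Fv via a parent).
Parents of Fv: {Ug}.
Enumerating:
  P1: Fv <- Ug <- Vu -> Ft -> Vk
  P2: Fv <- Ug -> Ft -> Vk
That exhausts the simple backdoor paths. Count: 2.

2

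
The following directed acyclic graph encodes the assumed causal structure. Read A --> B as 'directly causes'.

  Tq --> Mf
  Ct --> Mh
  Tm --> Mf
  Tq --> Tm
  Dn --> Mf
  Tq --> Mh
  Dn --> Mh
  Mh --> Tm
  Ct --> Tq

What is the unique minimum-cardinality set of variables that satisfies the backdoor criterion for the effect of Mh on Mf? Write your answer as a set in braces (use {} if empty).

Variables eligible for adjustment (non-descendants of Mh, excluding Mh and Mf): {Ct, Dn, Tq}.
Backdoor paths from Mh to Mf:
  P1: Mh <- Ct -> Tq -> Tm -> Mf
  P2: Mh <- Ct -> Tq -> Mf
  P3: Mh <- Tq -> Tm -> Mf
  P4: Mh <- Tq -> Mf
  P5: Mh <- Dn -> Mf
The empty set is not sufficient: P1 (Mh <- Ct -> Tq -> Tm -> Mf) has no collider blocking it and no conditioned non-collider, so it is open.
Try {Dn, Tq}:
  P1: blocked at chain node Tq ∈ conditioning set.
  P2: blocked at chain node Tq ∈ conditioning set.
  P3: blocked at fork node Tq ∈ conditioning set.
  P4: blocked at fork node Tq ∈ conditioning set.
  P5: blocked at fork node Dn ∈ conditioning set.
{Dn, Tq} contains no descendant of Mh and blocks every backdoor path.
Every element of {Dn, Tq} is needed (dropping Dn leaves P5 open; dropping Tq leaves P1 open), so no proper subset is valid.
Among all size-2 subsets of the eligible variables, only {Dn, Tq} blocks every backdoor path, so it is the unique smallest valid adjustment set.

{Dn, Tq}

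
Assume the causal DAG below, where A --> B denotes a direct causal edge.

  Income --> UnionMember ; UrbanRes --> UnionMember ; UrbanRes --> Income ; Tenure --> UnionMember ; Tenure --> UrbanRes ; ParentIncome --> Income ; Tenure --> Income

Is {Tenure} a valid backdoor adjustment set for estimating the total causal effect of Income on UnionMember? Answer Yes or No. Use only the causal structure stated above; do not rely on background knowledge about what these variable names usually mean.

No

Backdoor paths from Income to UnionMember (paths whose first edge points into Income):
  P1: Income <- Tenure -> UrbanRes -> UnionMember
  P2: Income <- Tenure -> UnionMember
  P3: Income <- UrbanRes <- Tenure -> UnionMember
  P4: Income <- UrbanRes -> UnionMember
Condition 1 (no descendant of Income in the set): holds — descendants of Income are {UnionMember}; none are in {Tenure}.
Condition 2 (every backdoor path blocked by {Tenure}):
  P1: blocked at fork node Tenure ∈ conditioning set.
  P2: blocked at fork node Tenure ∈ conditioning set.
  P3: blocked at fork node Tenure ∈ conditioning set.
  P4: open — no interior node is in the conditioning set.
{Tenure} does not satisfy the backdoor criterion.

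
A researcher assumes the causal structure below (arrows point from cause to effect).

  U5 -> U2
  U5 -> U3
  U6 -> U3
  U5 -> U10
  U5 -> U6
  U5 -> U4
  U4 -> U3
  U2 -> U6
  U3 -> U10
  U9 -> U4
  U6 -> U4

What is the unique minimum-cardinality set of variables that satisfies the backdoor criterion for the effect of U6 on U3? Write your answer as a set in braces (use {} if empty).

Variables eligible for adjustment (non-descendants of U6, excluding U6 and U3): {U2, U5, U9}.
Backdoor paths from U6 to U3:
  P1: U6 <- U5 -> U4 -> U3
  P2: U6 <- U5 -> U3
  P3: U6 <- U5 -> U10 <- U3
  P4: U6 <- U2 <- U5 -> U4 -> U3
  P5: U6 <- U2 <- U5 -> U3
  P6: U6 <- U2 <- U5 -> U10 <- U3
The empty set is not sufficient: P1 (U6 <- U5 -> U4 -> U3) has no collider blocking it and no conditioned non-collider, so it is open.
Try {U5}:
  P1: blocked at fork node U5 ∈ conditioning set.
  P2: blocked at fork node U5 ∈ conditioning set.
  P3: blocked at fork node U5 ∈ conditioning set.
  P4: blocked at fork node U5 ∈ conditioning set.
  P5: blocked at fork node U5 ∈ conditioning set.
  P6: blocked at fork node U5 ∈ conditioning set.
{U5} contains no descendant of U6 and blocks every backdoor path.
No other singleton works — e.g. {U9} leaves P1 open — so {U5} is the unique smallest valid adjustment set.

{U5}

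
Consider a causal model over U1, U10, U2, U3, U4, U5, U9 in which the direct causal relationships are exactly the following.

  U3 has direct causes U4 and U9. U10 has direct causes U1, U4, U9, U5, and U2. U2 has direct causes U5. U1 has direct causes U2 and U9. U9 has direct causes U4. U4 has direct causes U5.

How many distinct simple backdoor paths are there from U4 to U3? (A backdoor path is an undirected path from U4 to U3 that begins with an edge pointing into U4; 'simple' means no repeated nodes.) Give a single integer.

A backdoor path from U4 to U3 is any simple undirected path whose first edge points into U4 (i.e. leaves U4 via a parent).
Parents of U4: {U5}.
Enumerating:
  P1: U4 <- U5 -> U2 -> U1 <- U9 -> U3
  P2: U4 <- U5 -> U2 -> U1 -> U10 <- U9 -> U3
  P3: U4 <- U5 -> U2 -> U10 <- U9 -> U3
  P4: U4 <- U5 -> U2 -> U10 <- U1 <- U9 -> U3
  P5: U4 <- U5 -> U10 <- U2 -> U1 <- U9 -> U3
  P6: U4 <- U5 -> U10 <- U9 -> U3
  P7: U4 <- U5 -> U10 <- U1 <- U9 -> U3
That exhausts the simple backdoor paths. Count: 7.

7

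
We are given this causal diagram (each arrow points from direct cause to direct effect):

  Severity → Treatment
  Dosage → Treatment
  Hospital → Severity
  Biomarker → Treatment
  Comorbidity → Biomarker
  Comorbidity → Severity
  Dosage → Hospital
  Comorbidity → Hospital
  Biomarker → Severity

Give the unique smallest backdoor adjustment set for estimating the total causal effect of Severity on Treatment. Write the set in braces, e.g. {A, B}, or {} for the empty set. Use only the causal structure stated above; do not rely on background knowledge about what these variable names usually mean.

{Biomarker, Dosage}

Variables eligible for adjustment (non-descendants of Severity, excluding Severity and Treatment): {Biomarker, Comorbidity, Dosage, Hospital}.
Backdoor paths from Severity to Treatment:
  P1: Severity <- Comorbidity -> Hospital <- Dosage -> Treatment
  P2: Severity <- Comorbidity -> Biomarker -> Treatment
  P3: Severity <- Hospital <- Comorbidity -> Biomarker -> Treatment
  P4: Severity <- Hospital <- Dosage -> Treatment
  P5: Severity <- Biomarker <- Comorbidity -> Hospital <- Dosage -> Treatment
  P6: Severity <- Biomarker -> Treatment
The empty set is not sufficient: P2 (Severity <- Comorbidity -> Biomarker -> Treatment) has no collider blocking it and no conditioned non-collider, so it is open.
Try {Biomarker, Dosage}:
  P1: blocked at collider Hospital (neither it nor any descendant is in the conditioning set).
  P2: blocked at chain node Biomarker ∈ conditioning set.
  P3: blocked at chain node Biomarker ∈ conditioning set.
  P4: blocked at fork node Dosage ∈ conditioning set.
  P5: blocked at chain node Biomarker ∈ conditioning set.
  P6: blocked at fork node Biomarker ∈ conditioning set.
{Biomarker, Dosage} contains no descendant of Severity and blocks every backdoor path.
Every element of {Biomarker, Dosage} is needed (dropping Biomarker leaves P2 open; dropping Dosage leaves P4 open), so no proper subset is valid.
Among all size-2 subsets of the eligible variables, only {Biomarker, Dosage} blocks every backdoor path, so it is the unique smallest valid adjustment set.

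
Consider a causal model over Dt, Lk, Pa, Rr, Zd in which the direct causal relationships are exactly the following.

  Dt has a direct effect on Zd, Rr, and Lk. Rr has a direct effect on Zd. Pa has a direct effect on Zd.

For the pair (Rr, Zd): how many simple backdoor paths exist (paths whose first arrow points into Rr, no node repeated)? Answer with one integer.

A backdoor path from Rr to Zd is any simple undirected path whose first edge points into Rr (i.e. leaves Rr via a parent).
Parents of Rr: {Dt}.
Enumerating:
  P1: Rr <- Dt -> Zd
That exhausts the simple backdoor paths. Count: 1.

1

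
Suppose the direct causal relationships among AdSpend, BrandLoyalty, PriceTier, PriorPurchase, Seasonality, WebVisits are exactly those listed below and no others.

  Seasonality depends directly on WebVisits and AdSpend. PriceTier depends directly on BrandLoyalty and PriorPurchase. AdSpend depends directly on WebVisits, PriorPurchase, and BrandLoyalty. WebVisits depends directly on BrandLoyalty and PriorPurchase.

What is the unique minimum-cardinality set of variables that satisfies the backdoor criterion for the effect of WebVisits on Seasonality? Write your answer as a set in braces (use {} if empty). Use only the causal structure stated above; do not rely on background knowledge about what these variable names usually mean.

Variables eligible for adjustment (non-descendants of WebVisits, excluding WebVisits and Seasonality): {BrandLoyalty, PriceTier, PriorPurchase}.
Backdoor paths from WebVisits to Seasonality:
  P1: WebVisits <- BrandLoyalty -> PriceTier <- PriorPurchase -> AdSpend -> Seasonality
  P2: WebVisits <- BrandLoyalty -> AdSpend -> Seasonality
  P3: WebVisits <- PriorPurchase -> PriceTier <- BrandLoyalty -> AdSpend -> Seasonality
  P4: WebVisits <- PriorPurchase -> AdSpend -> Seasonality
The empty set is not sufficient: P2 (WebVisits <- BrandLoyalty -> AdSpend -> Seasonality) has no collider blocking it and no conditioned non-collider, so it is open.
Try {BrandLoyalty, PriorPurchase}:
  P1: blocked at fork node BrandLoyalty ∈ conditioning set.
  P2: blocked at fork node BrandLoyalty ∈ conditioning set.
  P3: blocked at fork node PriorPurchase ∈ conditioning set.
  P4: blocked at fork node PriorPurchase ∈ conditioning set.
{BrandLoyalty, PriorPurchase} contains no descendant of WebVisits and blocks every backdoor path.
Every element of {BrandLoyalty, PriorPurchase} is needed (dropping BrandLoyalty leaves P2 open; dropping PriorPurchase leaves P4 open), so no proper subset is valid.
Among all size-2 subsets of the eligible variables, only {BrandLoyalty, PriorPurchase} blocks every backdoor path, so it is the unique smallest valid adjustment set.

{BrandLoyalty, PriorPurchase}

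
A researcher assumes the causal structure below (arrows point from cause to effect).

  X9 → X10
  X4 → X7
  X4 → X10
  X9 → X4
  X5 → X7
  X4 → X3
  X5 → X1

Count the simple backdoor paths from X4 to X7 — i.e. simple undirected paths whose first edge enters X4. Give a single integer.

0

A backdoor path from X4 to X7 is any simple undirected path whose first edge points into X4 (i.e. leaves X4 via a parent).
Parents of X4: {X9}.
No simple path from any parent of X4 reaches X7 without revisiting X4, so there are no backdoor paths.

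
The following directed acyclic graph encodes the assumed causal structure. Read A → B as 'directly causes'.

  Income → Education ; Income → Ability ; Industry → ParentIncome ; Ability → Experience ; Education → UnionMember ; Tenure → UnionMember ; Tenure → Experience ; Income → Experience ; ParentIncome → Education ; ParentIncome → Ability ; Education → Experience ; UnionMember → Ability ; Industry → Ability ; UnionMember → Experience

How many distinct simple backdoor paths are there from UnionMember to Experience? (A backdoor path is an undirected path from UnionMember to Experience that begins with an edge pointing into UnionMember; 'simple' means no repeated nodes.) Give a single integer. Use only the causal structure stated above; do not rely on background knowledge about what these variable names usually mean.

8

A backdoor path from UnionMember to Experience is any simple undirected path whose first edge points into UnionMember (i.e. leaves UnionMember via a parent).
Parents of UnionMember: {Education, Tenure}.
Enumerating:
  P1: UnionMember <- Tenure -> Experience
  P2: UnionMember <- Education <- Income -> Ability -> Experience
  P3: UnionMember <- Education <- Income -> Experience
  P4: UnionMember <- Education <- ParentIncome <- Industry -> Ability <- Income -> Experience
  P5: UnionMember <- Education <- ParentIncome <- Industry -> Ability -> Experience
  P6: UnionMember <- Education <- ParentIncome -> Ability <- Income -> Experience
  P7: UnionMember <- Education <- ParentIncome -> Ability -> Experience
  P8: UnionMember <- Education -> Experience
That exhausts the simple backdoor paths. Count: 8.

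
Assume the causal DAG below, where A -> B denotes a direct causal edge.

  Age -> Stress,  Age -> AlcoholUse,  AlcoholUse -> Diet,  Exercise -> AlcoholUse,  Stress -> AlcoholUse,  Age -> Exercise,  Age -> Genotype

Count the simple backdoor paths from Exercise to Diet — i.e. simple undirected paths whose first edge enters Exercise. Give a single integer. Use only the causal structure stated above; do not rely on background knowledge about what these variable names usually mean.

A backdoor path from Exercise to Diet is any simple undirected path whose first edge points into Exercise (i.e. leaves Exercise via a parent).
Parents of Exercise: {Age}.
Enumerating:
  P1: Exercise <- Age -> Stress -> AlcoholUse -> Diet
  P2: Exercise <- Age -> AlcoholUse -> Diet
That exhausts the simple backdoor paths. Count: 2.

2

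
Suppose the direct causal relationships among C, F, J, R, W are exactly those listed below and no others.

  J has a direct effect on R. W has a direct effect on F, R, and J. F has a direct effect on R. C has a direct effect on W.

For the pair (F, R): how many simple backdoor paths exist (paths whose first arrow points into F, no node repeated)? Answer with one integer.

A backdoor path from F to R is any simple undirected path whose first edge points into F (i.e. leaves F via a parent).
Parents of F: {W}.
Enumerating:
  P1: F <- W -> J -> R
  P2: F <- W -> R
That exhausts the simple backdoor paths. Count: 2.

2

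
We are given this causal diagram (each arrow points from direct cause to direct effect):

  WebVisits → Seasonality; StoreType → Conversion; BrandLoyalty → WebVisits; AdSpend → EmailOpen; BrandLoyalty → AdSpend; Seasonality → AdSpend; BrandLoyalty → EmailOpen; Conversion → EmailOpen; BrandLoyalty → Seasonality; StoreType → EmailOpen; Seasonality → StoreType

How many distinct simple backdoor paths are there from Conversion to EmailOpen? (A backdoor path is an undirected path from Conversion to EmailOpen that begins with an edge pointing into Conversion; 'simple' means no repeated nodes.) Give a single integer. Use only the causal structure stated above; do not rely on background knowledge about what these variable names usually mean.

7

A backdoor path from Conversion to EmailOpen is any simple undirected path whose first edge points into Conversion (i.e. leaves Conversion via a parent).
Parents of Conversion: {StoreType}.
Enumerating:
  P1: Conversion <- StoreType <- Seasonality <- BrandLoyalty -> AdSpend -> EmailOpen
  P2: Conversion <- StoreType <- Seasonality <- BrandLoyalty -> EmailOpen
  P3: Conversion <- StoreType <- Seasonality <- WebVisits <- BrandLoyalty -> AdSpend -> EmailOpen
  P4: Conversion <- StoreType <- Seasonality <- WebVisits <- BrandLoyalty -> EmailOpen
  P5: Conversion <- StoreType <- Seasonality -> AdSpend <- BrandLoyalty -> EmailOpen
  P6: Conversion <- StoreType <- Seasonality -> AdSpend -> EmailOpen
  P7: Conversion <- StoreType -> EmailOpen
That exhausts the simple backdoor paths. Count: 7.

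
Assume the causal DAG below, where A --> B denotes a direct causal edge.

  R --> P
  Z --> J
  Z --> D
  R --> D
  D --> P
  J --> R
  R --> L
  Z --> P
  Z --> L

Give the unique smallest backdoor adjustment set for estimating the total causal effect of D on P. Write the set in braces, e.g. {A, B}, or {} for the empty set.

{R, Z}

Variables eligible for adjustment (non-descendants of D, excluding D and P): {J, L, R, Z}.
Backdoor paths from D to P:
  P1: D <- Z -> J -> R -> P
  P2: D <- Z -> L <- R -> P
  P3: D <- Z -> P
  P4: D <- R <- J <- Z -> P
  P5: D <- R -> L <- Z -> P
  P6: D <- R -> P
The empty set is not sufficient: P1 (D <- Z -> J -> R -> P) has no collider blocking it and no conditioned non-collider, so it is open.
Try {R, Z}:
  P1: blocked at fork node Z ∈ conditioning set.
  P2: blocked at fork node Z ∈ conditioning set.
  P3: blocked at fork node Z ∈ conditioning set.
  P4: blocked at chain node R ∈ conditioning set.
  P5: blocked at fork node R ∈ conditioning set.
  P6: blocked at fork node R ∈ conditioning set.
{R, Z} contains no descendant of D and blocks every backdoor path.
Every element of {R, Z} is needed (dropping R leaves P6 open; dropping Z leaves P3 open), so no proper subset is valid.
Among all size-2 subsets of the eligible variables, only {R, Z} blocks every backdoor path, so it is the unique smallest valid adjustment set.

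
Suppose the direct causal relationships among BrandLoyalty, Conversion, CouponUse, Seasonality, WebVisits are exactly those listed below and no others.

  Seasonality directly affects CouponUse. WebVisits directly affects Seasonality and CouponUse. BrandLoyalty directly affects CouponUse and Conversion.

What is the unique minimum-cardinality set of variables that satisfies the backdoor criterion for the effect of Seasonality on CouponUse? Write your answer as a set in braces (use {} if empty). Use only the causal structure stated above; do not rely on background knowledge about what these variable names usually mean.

{WebVisits}

Variables eligible for adjustment (non-descendants of Seasonality, excluding Seasonality and CouponUse): {BrandLoyalty, Conversion, WebVisits}.
Backdoor paths from Seasonality to CouponUse:
  P1: Seasonality <- WebVisits -> CouponUse
The empty set is not sufficient: P1 (Seasonality <- WebVisits -> CouponUse) has no collider blocking it and no conditioned non-collider, so it is open.
Try {WebVisits}:
  P1: blocked at fork node WebVisits ∈ conditioning set.
{WebVisits} contains no descendant of Seasonality and blocks every backdoor path.
No other singleton works — e.g. {BrandLoyalty} leaves P1 open — so {WebVisits} is the unique smallest valid adjustment set.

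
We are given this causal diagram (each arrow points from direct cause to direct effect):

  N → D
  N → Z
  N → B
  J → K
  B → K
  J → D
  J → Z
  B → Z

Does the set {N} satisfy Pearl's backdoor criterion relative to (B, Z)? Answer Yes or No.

Yes

Backdoor paths from B to Z (paths whose first edge points into B):
  P1: B <- N -> D <- J -> Z
  P2: B <- N -> Z
Condition 1 (no descendant of B in the set): holds — descendants of B are {K, Z}; none are in {N}.
Condition 2 (every backdoor path blocked by {N}):
  P1: blocked at fork node N ∈ conditioning set.
  P2: blocked at fork node N ∈ conditioning set.
{N} satisfies the backdoor criterion.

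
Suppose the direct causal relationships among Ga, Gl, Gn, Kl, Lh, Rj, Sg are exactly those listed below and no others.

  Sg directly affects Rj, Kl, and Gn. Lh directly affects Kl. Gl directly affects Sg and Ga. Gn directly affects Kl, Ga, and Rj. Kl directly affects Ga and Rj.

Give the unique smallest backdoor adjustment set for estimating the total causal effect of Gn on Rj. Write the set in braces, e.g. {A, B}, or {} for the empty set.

Variables eligible for adjustment (non-descendants of Gn, excluding Gn and Rj): {Gl, Lh, Sg}.
Backdoor paths from Gn to Rj:
  P1: Gn <- Sg <- Gl -> Ga <- Kl -> Rj
  P2: Gn <- Sg -> Kl -> Rj
  P3: Gn <- Sg -> Rj
The empty set is not sufficient: P2 (Gn <- Sg -> Kl -> Rj) has no collider blocking it and no conditioned non-collider, so it is open.
Try {Sg}:
  P1: blocked at chain node Sg ∈ conditioning set.
  P2: blocked at fork node Sg ∈ conditioning set.
  P3: blocked at fork node Sg ∈ conditioning set.
{Sg} contains no descendant of Gn and blocks every backdoor path.
No other singleton works — e.g. {Gl} leaves P2 open — so {Sg} is the unique smallest valid adjustment set.

{Sg}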